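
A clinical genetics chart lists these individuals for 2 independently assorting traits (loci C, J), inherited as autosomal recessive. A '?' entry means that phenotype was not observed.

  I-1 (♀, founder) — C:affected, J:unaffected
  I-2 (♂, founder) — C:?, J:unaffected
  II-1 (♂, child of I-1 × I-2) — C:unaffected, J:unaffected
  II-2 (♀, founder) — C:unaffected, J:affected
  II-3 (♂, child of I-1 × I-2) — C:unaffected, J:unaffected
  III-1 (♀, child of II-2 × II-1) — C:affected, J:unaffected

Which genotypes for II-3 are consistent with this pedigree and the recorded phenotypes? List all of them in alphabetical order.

C/I-1 aff ·: cc
C/I-2 ? ·: CC|Cc
C/II-1 un I-1×I-2: Cc
C/II-2 un ·: Cc
C/II-3 un I-1×I-2: Cc
C/III-1 aff II-2×II-1: cc
⇒ C over [I-1,I-2,II-1,II-2,II-3,III-1]: 2 consistent
J/I-1 un ·: JJ|Jj
J/I-2 un ·: JJ|Jj
J/II-1 un I-1×I-2: JJ|Jj
J/II-2 aff ·: jj
J/II-3 un I-1×I-2: JJ|Jj
J/III-1 un II-2×II-1: Jj
⇒ J over [I-1,I-2,II-1,II-2,II-3,III-1]: 13 consistent

II-3 ∈ {Cc JJ, Cc Jj}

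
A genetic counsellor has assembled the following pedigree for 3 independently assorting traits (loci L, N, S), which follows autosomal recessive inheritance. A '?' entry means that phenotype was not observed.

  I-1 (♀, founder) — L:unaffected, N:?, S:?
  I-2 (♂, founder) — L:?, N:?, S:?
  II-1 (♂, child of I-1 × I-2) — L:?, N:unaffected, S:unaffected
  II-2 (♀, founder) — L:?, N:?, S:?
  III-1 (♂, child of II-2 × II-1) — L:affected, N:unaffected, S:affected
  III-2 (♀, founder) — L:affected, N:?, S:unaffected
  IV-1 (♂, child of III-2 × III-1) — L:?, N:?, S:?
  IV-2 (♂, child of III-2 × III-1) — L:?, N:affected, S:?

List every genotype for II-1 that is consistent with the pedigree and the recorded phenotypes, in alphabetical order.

L/I-1 un ·: LL|Ll
L/I-2 ? ·: LL|Ll|ll
L/II-1 ? I-1×I-2: Ll|ll
L/II-2 ? ·: Ll|ll
L/III-1 aff II-2×II-1: ll
L/III-2 aff ·: ll
L/IV-1 ? III-2×III-1: ll
L/IV-2 ? III-2×III-1: ll
⇒ L over [I-1,I-2,II-1,II-2,III-1,III-2,IV-1,IV-2]: 14 consistent
N/I-1 ? ·: NN|Nn|nn
N/I-2 ? ·: NN|Nn|nn
N/II-1 un I-1×I-2: NN|Nn
N/II-2 ? ·: NN|Nn|nn
N/III-1 un II-2×II-1: Nn
N/III-2 ? ·: Nn|nn
N/IV-1 ? III-2×III-1: NN|Nn|nn
N/IV-2 aff III-2×III-1: nn
⇒ N over [I-1,I-2,II-1,II-2,III-1,III-2,IV-1,IV-2]: 145 consistent
S/I-1 ? ·: SS|Ss|ss
S/I-2 ? ·: SS|Ss|ss
S/II-1 un I-1×I-2: Ss
S/II-2 ? ·: Ss|ss
S/III-1 aff II-2×II-1: ss
S/III-2 un ·: SS|Ss
S/IV-1 ? III-2×III-1: Ss|ss
S/IV-2 ? III-2×III-1: Ss|ss
⇒ S over [I-1,I-2,II-1,II-2,III-1,III-2,IV-1,IV-2]: 70 consistent

II-1 ∈ {Ll NN Ss, Ll Nn Ss, ll NN Ss, ll Nn Ss}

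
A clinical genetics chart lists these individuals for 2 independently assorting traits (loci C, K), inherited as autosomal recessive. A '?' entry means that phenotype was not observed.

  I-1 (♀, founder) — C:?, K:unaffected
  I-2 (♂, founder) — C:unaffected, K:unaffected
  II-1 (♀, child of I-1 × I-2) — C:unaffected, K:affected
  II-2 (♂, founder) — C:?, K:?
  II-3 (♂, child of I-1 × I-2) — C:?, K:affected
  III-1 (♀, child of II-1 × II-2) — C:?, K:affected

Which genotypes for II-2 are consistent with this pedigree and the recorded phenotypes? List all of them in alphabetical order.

II-2 ∈ {CC Kk, CC kk, Cc Kk, Cc kk, cc Kk, cc kk}

C/I-1 ? ·: CC|Cc|cc
C/I-2 un ·: CC|Cc
C/II-1 un I-1×I-2: CC|Cc
C/II-2 ? ·: CC|Cc|cc
C/II-3 ? I-1×I-2: CC|Cc|cc
C/III-1 ? II-1×II-2: CC|Cc|cc
⇒ C over [I-1,I-2,II-1,II-2,II-3,III-1]: 102 consistent
K/I-1 un ·: Kk
K/I-2 un ·: Kk
K/II-1 aff I-1×I-2: kk
K/II-2 ? ·: Kk|kk
K/II-3 aff I-1×I-2: kk
K/III-1 aff II-1×II-2: kk
⇒ K over [I-1,I-2,II-1,II-2,II-3,III-1]: 2 consistent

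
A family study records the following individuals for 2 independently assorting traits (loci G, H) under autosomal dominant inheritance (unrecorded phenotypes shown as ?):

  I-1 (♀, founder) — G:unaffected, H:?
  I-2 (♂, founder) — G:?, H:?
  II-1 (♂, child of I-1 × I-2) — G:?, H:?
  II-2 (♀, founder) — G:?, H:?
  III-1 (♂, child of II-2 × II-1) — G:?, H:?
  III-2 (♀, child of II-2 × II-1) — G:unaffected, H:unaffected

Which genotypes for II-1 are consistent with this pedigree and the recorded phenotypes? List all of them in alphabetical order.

II-1 ∈ {Gg Hh, Gg hh, gg Hh, gg hh}

G/I-1 un ·: gg
G/I-2 ? ·: gg|Gg|GG
G/II-1 ? I-1×I-2: gg|Gg
G/II-2 ? ·: gg|Gg
G/III-1 ? II-2×II-1: gg|Gg|GG
G/III-2 un II-2×II-1: gg
⇒ G over [I-1,I-2,II-1,II-2,III-1,III-2]: 16 consistent
H/I-1 ? ·: hh|Hh|HH
H/I-2 ? ·: hh|Hh|HH
H/II-1 ? I-1×I-2: hh|Hh
H/II-2 ? ·: hh|Hh
H/III-1 ? II-2×II-1: hh|Hh|HH
H/III-2 un II-2×II-1: hh
⇒ H over [I-1,I-2,II-1,II-2,III-1,III-2]: 47 consistent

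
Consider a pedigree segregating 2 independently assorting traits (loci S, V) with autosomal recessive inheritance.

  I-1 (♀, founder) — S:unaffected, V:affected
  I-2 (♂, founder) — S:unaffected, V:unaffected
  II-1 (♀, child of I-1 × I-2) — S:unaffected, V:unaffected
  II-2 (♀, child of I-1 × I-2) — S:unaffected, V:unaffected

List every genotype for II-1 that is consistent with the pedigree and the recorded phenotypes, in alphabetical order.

S/I-1 un ·: SS|Ss
S/I-2 un ·: SS|Ss
S/II-1 un I-1×I-2: SS|Ss
S/II-2 un I-1×I-2: SS|Ss
⇒ S over [I-1,I-2,II-1,II-2]: 13 consistent
V/I-1 aff ·: vv
V/I-2 un ·: VV|Vv
V/II-1 un I-1×I-2: Vv
V/II-2 un I-1×I-2: Vv
⇒ V over [I-1,I-2,II-1,II-2]: 2 consistent

II-1 ∈ {SS Vv, Ss Vv}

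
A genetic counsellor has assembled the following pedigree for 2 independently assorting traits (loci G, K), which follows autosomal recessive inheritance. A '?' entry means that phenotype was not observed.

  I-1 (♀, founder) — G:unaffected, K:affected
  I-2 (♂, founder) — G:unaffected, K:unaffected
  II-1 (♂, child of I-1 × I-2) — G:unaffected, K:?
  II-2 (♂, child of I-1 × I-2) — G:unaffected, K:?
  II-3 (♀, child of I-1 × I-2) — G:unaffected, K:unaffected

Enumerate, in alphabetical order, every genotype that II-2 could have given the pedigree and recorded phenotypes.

II-2 ∈ {GG Kk, GG kk, Gg Kk, Gg kk}

G/I-1 un ·: GG|Gg
G/I-2 un ·: GG|Gg
G/II-1 un I-1×I-2: GG|Gg
G/II-2 un I-1×I-2: GG|Gg
G/II-3 un I-1×I-2: GG|Gg
⇒ G over [I-1,I-2,II-1,II-2,II-3]: 25 consistent
K/I-1 aff ·: kk
K/I-2 un ·: KK|Kk
K/II-1 ? I-1×I-2: Kk|kk
K/II-2 ? I-1×I-2: Kk|kk
K/II-3 un I-1×I-2: Kk
⇒ K over [I-1,I-2,II-1,II-2,II-3]: 5 consistent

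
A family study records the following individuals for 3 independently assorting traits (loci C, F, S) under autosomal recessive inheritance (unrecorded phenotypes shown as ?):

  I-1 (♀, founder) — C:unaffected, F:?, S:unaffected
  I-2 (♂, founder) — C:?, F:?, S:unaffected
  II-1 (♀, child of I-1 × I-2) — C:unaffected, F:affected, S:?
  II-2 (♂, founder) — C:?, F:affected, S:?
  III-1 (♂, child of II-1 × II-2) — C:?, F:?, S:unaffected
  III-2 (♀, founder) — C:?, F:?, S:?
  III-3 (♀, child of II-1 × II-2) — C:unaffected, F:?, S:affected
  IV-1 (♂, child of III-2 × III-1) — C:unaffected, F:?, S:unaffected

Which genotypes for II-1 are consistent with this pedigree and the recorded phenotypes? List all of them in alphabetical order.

C/I-1 un ·: CC|Cc
C/I-2 ? ·: CC|Cc|cc
C/II-1 un I-1×I-2: CC|Cc
C/II-2 ? ·: CC|Cc|cc
C/III-1 ? II-1×II-2: CC|Cc|cc
C/III-2 ? ·: CC|Cc|cc
C/III-3 un II-1×II-2: CC|Cc
C/IV-1 un III-2×III-1: CC|Cc
⇒ C over [I-1,I-2,II-1,II-2,III-1,III-2,III-3,IV-1]: 343 consistent
F/I-1 ? ·: Ff|ff
F/I-2 ? ·: Ff|ff
F/II-1 aff I-1×I-2: ff
F/II-2 aff ·: ff
F/III-1 ? II-1×II-2: ff
F/III-2 ? ·: FF|Ff|ff
F/III-3 ? II-1×II-2: ff
F/IV-1 ? III-2×III-1: Ff|ff
⇒ F over [I-1,I-2,II-1,II-2,III-1,III-2,III-3,IV-1]: 16 consistent
S/I-1 un ·: SS|Ss
S/I-2 un ·: SS|Ss
S/II-1 ? I-1×I-2: Ss|ss
S/II-2 ? ·: Ss|ss
S/III-1 un II-1×II-2: SS|Ss
S/III-2 ? ·: SS|Ss|ss
S/III-3 aff II-1×II-2: ss
S/IV-1 un III-2×III-1: SS|Ss
⇒ S over [I-1,I-2,II-1,II-2,III-1,III-2,III-3,IV-1]: 47 consistent

II-1 ∈ {CC ff Ss, CC ff ss, Cc ff Ss, Cc ff ss}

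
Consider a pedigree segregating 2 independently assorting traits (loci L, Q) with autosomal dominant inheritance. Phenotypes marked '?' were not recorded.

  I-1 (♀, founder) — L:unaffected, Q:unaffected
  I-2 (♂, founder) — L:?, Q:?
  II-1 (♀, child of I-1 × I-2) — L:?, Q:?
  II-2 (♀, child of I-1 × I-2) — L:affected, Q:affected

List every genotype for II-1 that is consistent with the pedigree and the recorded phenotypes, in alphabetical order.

L/I-1 un ·: ll
L/I-2 ? ·: Ll|LL
L/II-1 ? I-1×I-2: ll|Ll
L/II-2 aff I-1×I-2: Ll
⇒ L over [I-1,I-2,II-1,II-2]: 3 consistent
Q/I-1 un ·: qq
Q/I-2 ? ·: Qq|QQ
Q/II-1 ? I-1×I-2: qq|Qq
Q/II-2 aff I-1×I-2: Qq
⇒ Q over [I-1,I-2,II-1,II-2]: 3 consistent

II-1 ∈ {Ll Qq, Ll qq, ll Qq, ll qq}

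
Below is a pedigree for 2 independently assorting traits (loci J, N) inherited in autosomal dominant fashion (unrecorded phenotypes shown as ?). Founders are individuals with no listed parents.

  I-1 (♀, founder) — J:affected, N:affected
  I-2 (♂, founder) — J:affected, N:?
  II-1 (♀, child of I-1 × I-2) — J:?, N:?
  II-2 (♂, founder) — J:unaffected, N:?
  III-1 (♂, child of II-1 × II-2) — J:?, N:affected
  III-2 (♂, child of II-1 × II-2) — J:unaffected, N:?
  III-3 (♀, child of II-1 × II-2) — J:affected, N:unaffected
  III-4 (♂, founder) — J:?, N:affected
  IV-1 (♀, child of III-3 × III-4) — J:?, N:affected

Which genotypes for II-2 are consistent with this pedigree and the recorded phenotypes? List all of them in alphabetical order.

J/I-1 aff ·: Jj|JJ
J/I-2 aff ·: Jj|JJ
J/II-1 ? I-1×I-2: Jj
J/II-2 un ·: jj
J/III-1 ? II-1×II-2: jj|Jj
J/III-2 un II-1×II-2: jj
J/III-3 aff II-1×II-2: Jj
J/III-4 ? ·: jj|Jj|JJ
J/IV-1 ? III-3×III-4: jj|Jj|JJ
⇒ J over [I-1,I-2,II-1,II-2,III-1,III-2,III-3,III-4,IV-1]: 42 consistent
N/I-1 aff ·: Nn|NN
N/I-2 ? ·: nn|Nn|NN
N/II-1 ? I-1×I-2: nn|Nn
N/II-2 ? ·: nn|Nn
N/III-1 aff II-1×II-2: Nn|NN
N/III-2 ? II-1×II-2: nn|Nn|NN
N/III-3 un II-1×II-2: nn
N/III-4 aff ·: Nn|NN
N/IV-1 aff III-3×III-4: Nn
⇒ N over [I-1,I-2,II-1,II-2,III-1,III-2,III-3,III-4,IV-1]: 88 consistent

II-2 ∈ {jj Nn, jj nn}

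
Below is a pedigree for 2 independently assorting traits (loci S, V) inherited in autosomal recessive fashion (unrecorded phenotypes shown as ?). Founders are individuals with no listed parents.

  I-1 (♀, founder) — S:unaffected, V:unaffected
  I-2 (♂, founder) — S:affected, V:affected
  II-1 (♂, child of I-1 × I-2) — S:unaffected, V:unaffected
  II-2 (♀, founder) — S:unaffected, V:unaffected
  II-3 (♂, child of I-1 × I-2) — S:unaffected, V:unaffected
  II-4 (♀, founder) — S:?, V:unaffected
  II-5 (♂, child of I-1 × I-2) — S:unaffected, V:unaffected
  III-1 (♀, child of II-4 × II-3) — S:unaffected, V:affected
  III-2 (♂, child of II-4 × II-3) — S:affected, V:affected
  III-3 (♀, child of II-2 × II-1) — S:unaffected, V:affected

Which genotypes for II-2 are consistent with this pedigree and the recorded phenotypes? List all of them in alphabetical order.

S/I-1 un ·: SS|Ss
S/I-2 aff ·: ss
S/II-1 un I-1×I-2: Ss
S/II-2 un ·: SS|Ss
S/II-3 un I-1×I-2: Ss
S/II-4 ? ·: Ss|ss
S/II-5 un I-1×I-2: Ss
S/III-1 un II-4×II-3: SS|Ss
S/III-2 aff II-4×II-3: ss
S/III-3 un II-2×II-1: SS|Ss
⇒ S over [I-1,I-2,II-1,II-2,II-3,II-4,II-5,III-1,III-2,III-3]: 24 consistent
V/I-1 un ·: VV|Vv
V/I-2 aff ·: vv
V/II-1 un I-1×I-2: Vv
V/II-2 un ·: Vv
V/II-3 un I-1×I-2: Vv
V/II-4 un ·: Vv
V/II-5 un I-1×I-2: Vv
V/III-1 aff II-4×II-3: vv
V/III-2 aff II-4×II-3: vv
V/III-3 aff II-2×II-1: vv
⇒ V over [I-1,I-2,II-1,II-2,II-3,II-4,II-5,III-1,III-2,III-3]: 2 consistent

II-2 ∈ {SS Vv, Ss Vv}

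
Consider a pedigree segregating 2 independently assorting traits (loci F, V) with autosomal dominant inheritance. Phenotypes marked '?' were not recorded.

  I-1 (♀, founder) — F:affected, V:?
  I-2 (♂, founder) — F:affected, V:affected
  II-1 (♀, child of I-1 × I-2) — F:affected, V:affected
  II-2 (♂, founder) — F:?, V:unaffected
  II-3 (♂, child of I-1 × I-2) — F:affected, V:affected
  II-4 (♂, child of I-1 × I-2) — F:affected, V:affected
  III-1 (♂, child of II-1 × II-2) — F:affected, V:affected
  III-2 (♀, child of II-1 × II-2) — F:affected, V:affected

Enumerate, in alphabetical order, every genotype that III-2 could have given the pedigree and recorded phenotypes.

F/I-1 aff ·: Ff|FF
F/I-2 aff ·: Ff|FF
F/II-1 aff I-1×I-2: Ff|FF
F/II-2 ? ·: ff|Ff|FF
F/II-3 aff I-1×I-2: Ff|FF
F/II-4 aff I-1×I-2: Ff|FF
F/III-1 aff II-1×II-2: Ff|FF
F/III-2 aff II-1×II-2: Ff|FF
⇒ F over [I-1,I-2,II-1,II-2,II-3,II-4,III-1,III-2]: 186 consistent
V/I-1 ? ·: vv|Vv|VV
V/I-2 aff ·: Vv|VV
V/II-1 aff I-1×I-2: Vv|VV
V/II-2 un ·: vv
V/II-3 aff I-1×I-2: Vv|VV
V/II-4 aff I-1×I-2: Vv|VV
V/III-1 aff II-1×II-2: Vv
V/III-2 aff II-1×II-2: Vv
⇒ V over [I-1,I-2,II-1,II-2,II-3,II-4,III-1,III-2]: 27 consistent

III-2 ∈ {FF Vv, Ff Vv}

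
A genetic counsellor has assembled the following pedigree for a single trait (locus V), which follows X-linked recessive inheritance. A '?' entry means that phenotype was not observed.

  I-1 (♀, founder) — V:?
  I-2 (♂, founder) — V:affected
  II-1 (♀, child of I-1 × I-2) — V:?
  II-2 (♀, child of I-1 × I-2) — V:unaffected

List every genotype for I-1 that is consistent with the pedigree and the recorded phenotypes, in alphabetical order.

V/I-1 ? ·: X^VX^V|X^VX^v
V/I-2 aff ·: X^vY
V/II-1 ? I-1×I-2: X^VX^v|X^vX^v
V/II-2 un I-1×I-2: X^VX^v
⇒ V over [I-1,I-2,II-1,II-2]: 3 consistent

I-1 ∈ {X^VX^V, X^VX^v}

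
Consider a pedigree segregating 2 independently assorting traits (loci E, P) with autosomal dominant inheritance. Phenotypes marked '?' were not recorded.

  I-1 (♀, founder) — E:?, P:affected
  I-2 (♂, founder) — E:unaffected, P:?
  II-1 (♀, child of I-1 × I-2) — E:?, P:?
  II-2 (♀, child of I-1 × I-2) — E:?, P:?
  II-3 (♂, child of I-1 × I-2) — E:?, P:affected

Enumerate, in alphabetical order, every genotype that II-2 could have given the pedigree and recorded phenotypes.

II-2 ∈ {Ee PP, Ee Pp, Ee pp, ee PP, ee Pp, ee pp}

E/I-1 ? ·: ee|Ee|EE
E/I-2 un ·: ee
E/II-1 ? I-1×I-2: ee|Ee
E/II-2 ? I-1×I-2: ee|Ee
E/II-3 ? I-1×I-2: ee|Ee
⇒ E over [I-1,I-2,II-1,II-2,II-3]: 10 consistent
P/I-1 aff ·: Pp|PP
P/I-2 ? ·: pp|Pp|PP
P/II-1 ? I-1×I-2: pp|Pp|PP
P/II-2 ? I-1×I-2: pp|Pp|PP
P/II-3 aff I-1×I-2: Pp|PP
⇒ P over [I-1,I-2,II-1,II-2,II-3]: 40 consistent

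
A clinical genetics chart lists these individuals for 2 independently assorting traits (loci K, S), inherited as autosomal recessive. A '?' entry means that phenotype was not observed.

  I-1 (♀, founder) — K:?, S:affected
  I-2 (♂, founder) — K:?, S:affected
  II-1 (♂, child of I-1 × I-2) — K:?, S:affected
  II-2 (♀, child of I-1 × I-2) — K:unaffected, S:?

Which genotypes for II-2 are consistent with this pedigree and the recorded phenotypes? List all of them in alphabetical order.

II-2 ∈ {KK ss, Kk ss}

K/I-1 ? ·: KK|Kk|kk
K/I-2 ? ·: KK|Kk|kk
K/II-1 ? I-1×I-2: KK|Kk|kk
K/II-2 un I-1×I-2: KK|Kk
⇒ K over [I-1,I-2,II-1,II-2]: 21 consistent
S/I-1 aff ·: ss
S/I-2 aff ·: ss
S/II-1 aff I-1×I-2: ss
S/II-2 ? I-1×I-2: ss
⇒ S over [I-1,I-2,II-1,II-2]: 1 consistent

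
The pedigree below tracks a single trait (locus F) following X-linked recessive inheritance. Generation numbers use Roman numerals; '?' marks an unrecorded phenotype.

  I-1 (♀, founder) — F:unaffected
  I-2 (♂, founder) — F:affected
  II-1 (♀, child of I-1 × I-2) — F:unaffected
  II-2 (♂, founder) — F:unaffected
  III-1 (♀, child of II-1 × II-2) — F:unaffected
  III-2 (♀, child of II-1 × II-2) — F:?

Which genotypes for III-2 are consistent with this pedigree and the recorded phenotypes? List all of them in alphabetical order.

F/I-1 un ·: X^FX^F|X^FX^f
F/I-2 aff ·: X^fY
F/II-1 un I-1×I-2: X^FX^f
F/II-2 un ·: X^FY
F/III-1 un II-1×II-2: X^FX^F|X^FX^f
F/III-2 ? II-1×II-2: X^FX^F|X^FX^f
⇒ F over [I-1,I-2,II-1,II-2,III-1,III-2]: 8 consistent

III-2 ∈ {X^FX^F, X^FX^f}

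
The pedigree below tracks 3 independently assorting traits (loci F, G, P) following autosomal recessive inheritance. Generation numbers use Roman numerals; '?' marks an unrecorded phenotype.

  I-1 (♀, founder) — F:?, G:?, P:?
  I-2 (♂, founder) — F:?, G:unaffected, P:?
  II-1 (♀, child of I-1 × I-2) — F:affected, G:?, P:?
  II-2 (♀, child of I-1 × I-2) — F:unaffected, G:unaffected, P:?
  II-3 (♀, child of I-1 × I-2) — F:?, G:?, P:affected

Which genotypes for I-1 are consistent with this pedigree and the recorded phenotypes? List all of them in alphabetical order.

I-1 ∈ {Ff GG Pp, Ff GG pp, Ff Gg Pp, Ff Gg pp, Ff gg Pp, Ff gg pp, ff GG Pp, ff GG pp, ff Gg Pp, ff Gg pp, ff gg Pp, ff gg pp}

F/I-1 ? ·: Ff|ff
F/I-2 ? ·: Ff|ff
F/II-1 aff I-1×I-2: ff
F/II-2 un I-1×I-2: FF|Ff
F/II-3 ? I-1×I-2: FF|Ff|ff
⇒ F over [I-1,I-2,II-1,II-2,II-3]: 10 consistent
G/I-1 ? ·: GG|Gg|gg
G/I-2 un ·: GG|Gg
G/II-1 ? I-1×I-2: GG|Gg|gg
G/II-2 un I-1×I-2: GG|Gg
G/II-3 ? I-1×I-2: GG|Gg|gg
⇒ G over [I-1,I-2,II-1,II-2,II-3]: 40 consistent
P/I-1 ? ·: Pp|pp
P/I-2 ? ·: Pp|pp
P/II-1 ? I-1×I-2: PP|Pp|pp
P/II-2 ? I-1×I-2: PP|Pp|pp
P/II-3 aff I-1×I-2: pp
⇒ P over [I-1,I-2,II-1,II-2,II-3]: 18 consistent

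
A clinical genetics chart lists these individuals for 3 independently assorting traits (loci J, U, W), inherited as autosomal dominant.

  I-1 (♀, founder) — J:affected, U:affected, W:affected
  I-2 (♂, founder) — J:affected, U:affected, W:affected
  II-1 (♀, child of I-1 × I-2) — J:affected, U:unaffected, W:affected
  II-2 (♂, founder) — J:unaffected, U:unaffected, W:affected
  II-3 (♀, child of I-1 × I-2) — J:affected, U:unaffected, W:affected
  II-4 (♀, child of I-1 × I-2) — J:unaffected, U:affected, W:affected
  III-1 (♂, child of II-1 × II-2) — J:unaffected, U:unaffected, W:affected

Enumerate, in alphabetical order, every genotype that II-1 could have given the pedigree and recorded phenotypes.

J/I-1 aff ·: Jj
J/I-2 aff ·: Jj
J/II-1 aff I-1×I-2: Jj
J/II-2 un ·: jj
J/II-3 aff I-1×I-2: Jj|JJ
J/II-4 un I-1×I-2: jj
J/III-1 un II-1×II-2: jj
⇒ J over [I-1,I-2,II-1,II-2,II-3,II-4,III-1]: 2 consistent
U/I-1 aff ·: Uu
U/I-2 aff ·: Uu
U/II-1 un I-1×I-2: uu
U/II-2 un ·: uu
U/II-3 un I-1×I-2: uu
U/II-4 aff I-1×I-2: Uu|UU
U/III-1 un II-1×II-2: uu
⇒ U over [I-1,I-2,II-1,II-2,II-3,II-4,III-1]: 2 consistent
W/I-1 aff ·: Ww|WW
W/I-2 aff ·: Ww|WW
W/II-1 aff I-1×I-2: Ww|WW
W/II-2 aff ·: Ww|WW
W/II-3 aff I-1×I-2: Ww|WW
W/II-4 aff I-1×I-2: Ww|WW
W/III-1 aff II-1×II-2: Ww|WW
⇒ W over [I-1,I-2,II-1,II-2,II-3,II-4,III-1]: 87 consistent

II-1 ∈ {Jj uu WW, Jj uu Ww}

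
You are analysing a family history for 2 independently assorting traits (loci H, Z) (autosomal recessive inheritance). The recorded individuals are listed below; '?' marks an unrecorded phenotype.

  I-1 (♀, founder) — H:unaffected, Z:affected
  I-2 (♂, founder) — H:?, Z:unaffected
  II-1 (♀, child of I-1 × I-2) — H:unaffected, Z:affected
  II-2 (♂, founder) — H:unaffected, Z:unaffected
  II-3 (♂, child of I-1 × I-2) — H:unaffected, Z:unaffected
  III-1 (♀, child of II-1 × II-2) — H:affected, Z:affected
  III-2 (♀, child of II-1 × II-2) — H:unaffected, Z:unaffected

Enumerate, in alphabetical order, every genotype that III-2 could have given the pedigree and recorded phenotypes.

III-2 ∈ {HH Zz, Hh Zz}

H/I-1 un ·: HH|Hh
H/I-2 ? ·: HH|Hh|hh
H/II-1 un I-1×I-2: Hh
H/II-2 un ·: Hh
H/II-3 un I-1×I-2: HH|Hh
H/III-1 aff II-1×II-2: hh
H/III-2 un II-1×II-2: HH|Hh
⇒ H over [I-1,I-2,II-1,II-2,II-3,III-1,III-2]: 16 consistent
Z/I-1 aff ·: zz
Z/I-2 un ·: Zz
Z/II-1 aff I-1×I-2: zz
Z/II-2 un ·: Zz
Z/II-3 un I-1×I-2: Zz
Z/III-1 aff II-1×II-2: zz
Z/III-2 un II-1×II-2: Zz
⇒ Z over [I-1,I-2,II-1,II-2,II-3,III-1,III-2]: 1 consistent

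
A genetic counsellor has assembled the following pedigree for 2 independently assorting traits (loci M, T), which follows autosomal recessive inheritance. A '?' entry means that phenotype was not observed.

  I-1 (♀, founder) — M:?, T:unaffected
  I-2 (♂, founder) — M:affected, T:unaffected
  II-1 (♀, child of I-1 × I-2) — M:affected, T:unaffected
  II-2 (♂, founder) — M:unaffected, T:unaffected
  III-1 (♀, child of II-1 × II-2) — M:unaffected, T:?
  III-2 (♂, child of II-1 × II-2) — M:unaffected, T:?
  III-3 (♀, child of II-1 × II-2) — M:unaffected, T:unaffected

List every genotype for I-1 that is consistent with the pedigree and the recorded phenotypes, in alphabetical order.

I-1 ∈ {Mm TT, Mm Tt, mm TT, mm Tt}

M/I-1 ? ·: Mm|mm
M/I-2 aff ·: mm
M/II-1 aff I-1×I-2: mm
M/II-2 un ·: MM|Mm
M/III-1 un II-1×II-2: Mm
M/III-2 un II-1×II-2: Mm
M/III-3 un II-1×II-2: Mm
⇒ M over [I-1,I-2,II-1,II-2,III-1,III-2,III-3]: 4 consistent
T/I-1 un ·: TT|Tt
T/I-2 un ·: TT|Tt
T/II-1 un I-1×I-2: TT|Tt
T/II-2 un ·: TT|Tt
T/III-1 ? II-1×II-2: TT|Tt|tt
T/III-2 ? II-1×II-2: TT|Tt|tt
T/III-3 un II-1×II-2: TT|Tt
⇒ T over [I-1,I-2,II-1,II-2,III-1,III-2,III-3]: 114 consistent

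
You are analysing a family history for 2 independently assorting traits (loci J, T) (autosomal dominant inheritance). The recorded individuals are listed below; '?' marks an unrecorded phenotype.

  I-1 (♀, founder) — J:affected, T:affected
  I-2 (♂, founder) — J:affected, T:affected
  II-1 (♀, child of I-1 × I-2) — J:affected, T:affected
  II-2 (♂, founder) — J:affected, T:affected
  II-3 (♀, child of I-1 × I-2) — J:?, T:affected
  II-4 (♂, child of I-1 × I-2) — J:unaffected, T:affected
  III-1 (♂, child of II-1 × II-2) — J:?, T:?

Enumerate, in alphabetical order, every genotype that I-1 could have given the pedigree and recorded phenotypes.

J/I-1 aff ·: Jj
J/I-2 aff ·: Jj
J/II-1 aff I-1×I-2: Jj|JJ
J/II-2 aff ·: Jj|JJ
J/II-3 ? I-1×I-2: jj|Jj|JJ
J/II-4 un I-1×I-2: jj
J/III-1 ? II-1×II-2: jj|Jj|JJ
⇒ J over [I-1,I-2,II-1,II-2,II-3,II-4,III-1]: 24 consistent
T/I-1 aff ·: Tt|TT
T/I-2 aff ·: Tt|TT
T/II-1 aff I-1×I-2: Tt|TT
T/II-2 aff ·: Tt|TT
T/II-3 aff I-1×I-2: Tt|TT
T/II-4 aff I-1×I-2: Tt|TT
T/III-1 ? II-1×II-2: tt|Tt|TT
⇒ T over [I-1,I-2,II-1,II-2,II-3,II-4,III-1]: 99 consistent

I-1 ∈ {Jj TT, Jj Tt}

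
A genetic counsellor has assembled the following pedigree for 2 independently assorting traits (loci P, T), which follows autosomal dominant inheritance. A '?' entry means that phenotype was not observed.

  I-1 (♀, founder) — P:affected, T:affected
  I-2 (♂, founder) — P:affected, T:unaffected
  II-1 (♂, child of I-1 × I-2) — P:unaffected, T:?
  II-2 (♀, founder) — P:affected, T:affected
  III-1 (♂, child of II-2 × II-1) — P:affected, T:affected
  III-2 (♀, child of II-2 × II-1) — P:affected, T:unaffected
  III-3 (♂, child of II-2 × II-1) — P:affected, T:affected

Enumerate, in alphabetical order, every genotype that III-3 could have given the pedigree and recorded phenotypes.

P/I-1 aff ·: Pp
P/I-2 aff ·: Pp
P/II-1 un I-1×I-2: pp
P/II-2 aff ·: Pp|PP
P/III-1 aff II-2×II-1: Pp
P/III-2 aff II-2×II-1: Pp
P/III-3 aff II-2×II-1: Pp
⇒ P over [I-1,I-2,II-1,II-2,III-1,III-2,III-3]: 2 consistent
T/I-1 aff ·: Tt|TT
T/I-2 un ·: tt
T/II-1 ? I-1×I-2: tt|Tt
T/II-2 aff ·: Tt
T/III-1 aff II-2×II-1: Tt|TT
T/III-2 un II-2×II-1: tt
T/III-3 aff II-2×II-1: Tt|TT
⇒ T over [I-1,I-2,II-1,II-2,III-1,III-2,III-3]: 9 consistent

III-3 ∈ {Pp TT, Pp Tt}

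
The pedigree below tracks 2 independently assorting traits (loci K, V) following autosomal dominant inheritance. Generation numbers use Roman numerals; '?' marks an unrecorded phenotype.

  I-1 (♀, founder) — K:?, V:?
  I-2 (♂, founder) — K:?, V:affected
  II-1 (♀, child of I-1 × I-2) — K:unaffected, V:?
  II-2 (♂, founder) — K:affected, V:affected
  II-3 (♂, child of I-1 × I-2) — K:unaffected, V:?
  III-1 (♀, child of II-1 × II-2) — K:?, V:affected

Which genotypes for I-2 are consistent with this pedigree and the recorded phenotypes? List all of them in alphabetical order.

K/I-1 ? ·: kk|Kk
K/I-2 ? ·: kk|Kk
K/II-1 un I-1×I-2: kk
K/II-2 aff ·: Kk|KK
K/II-3 un I-1×I-2: kk
K/III-1 ? II-1×II-2: kk|Kk
⇒ K over [I-1,I-2,II-1,II-2,II-3,III-1]: 12 consistent
V/I-1 ? ·: vv|Vv|VV
V/I-2 aff ·: Vv|VV
V/II-1 ? I-1×I-2: vv|Vv|VV
V/II-2 aff ·: Vv|VV
V/II-3 ? I-1×I-2: vv|Vv|VV
V/III-1 aff II-1×II-2: Vv|VV
⇒ V over [I-1,I-2,II-1,II-2,II-3,III-1]: 74 consistent

I-2 ∈ {Kk VV, Kk Vv, kk VV, kk Vv}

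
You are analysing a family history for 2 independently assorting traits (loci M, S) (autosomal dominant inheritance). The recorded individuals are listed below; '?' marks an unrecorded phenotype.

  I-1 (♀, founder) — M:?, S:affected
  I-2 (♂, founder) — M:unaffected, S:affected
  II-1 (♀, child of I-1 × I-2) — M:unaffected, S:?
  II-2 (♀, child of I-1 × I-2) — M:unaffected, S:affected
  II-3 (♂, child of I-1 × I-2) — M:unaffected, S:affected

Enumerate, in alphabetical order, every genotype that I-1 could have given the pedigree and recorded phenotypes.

M/I-1 ? ·: mm|Mm
M/I-2 un ·: mm
M/II-1 un I-1×I-2: mm
M/II-2 un I-1×I-2: mm
M/II-3 un I-1×I-2: mm
⇒ M over [I-1,I-2,II-1,II-2,II-3]: 2 consistent
S/I-1 aff ·: Ss|SS
S/I-2 aff ·: Ss|SS
S/II-1 ? I-1×I-2: ss|Ss|SS
S/II-2 aff I-1×I-2: Ss|SS
S/II-3 aff I-1×I-2: Ss|SS
⇒ S over [I-1,I-2,II-1,II-2,II-3]: 29 consistent

I-1 ∈ {Mm SS, Mm Ss, mm SS, mm Ss}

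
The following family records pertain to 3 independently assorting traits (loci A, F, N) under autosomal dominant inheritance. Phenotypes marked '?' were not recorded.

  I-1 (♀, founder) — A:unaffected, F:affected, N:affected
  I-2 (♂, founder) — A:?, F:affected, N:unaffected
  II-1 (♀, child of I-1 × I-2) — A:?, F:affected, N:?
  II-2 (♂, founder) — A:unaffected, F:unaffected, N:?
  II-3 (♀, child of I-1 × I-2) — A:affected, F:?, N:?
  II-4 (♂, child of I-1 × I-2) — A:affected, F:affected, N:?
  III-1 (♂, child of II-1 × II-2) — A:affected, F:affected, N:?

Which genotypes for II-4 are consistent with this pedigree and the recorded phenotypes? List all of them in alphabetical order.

A/I-1 un ·: aa
A/I-2 ? ·: Aa|AA
A/II-1 ? I-1×I-2: Aa
A/II-2 un ·: aa
A/II-3 aff I-1×I-2: Aa
A/II-4 aff I-1×I-2: Aa
A/III-1 aff II-1×II-2: Aa
⇒ A over [I-1,I-2,II-1,II-2,II-3,II-4,III-1]: 2 consistent
F/I-1 aff ·: Ff|FF
F/I-2 aff ·: Ff|FF
F/II-1 aff I-1×I-2: Ff|FF
F/II-2 un ·: ff
F/II-3 ? I-1×I-2: ff|Ff|FF
F/II-4 aff I-1×I-2: Ff|FF
F/III-1 aff II-1×II-2: Ff
⇒ F over [I-1,I-2,II-1,II-2,II-3,II-4,III-1]: 29 consistent
N/I-1 aff ·: Nn|NN
N/I-2 un ·: nn
N/II-1 ? I-1×I-2: nn|Nn
N/II-2 ? ·: nn|Nn|NN
N/II-3 ? I-1×I-2: nn|Nn
N/II-4 ? I-1×I-2: nn|Nn
N/III-1 ? II-1×II-2: nn|Nn|NN
⇒ N over [I-1,I-2,II-1,II-2,II-3,II-4,III-1]: 51 consistent

II-4 ∈ {Aa FF Nn, Aa FF nn, Aa Ff Nn, Aa Ff nn}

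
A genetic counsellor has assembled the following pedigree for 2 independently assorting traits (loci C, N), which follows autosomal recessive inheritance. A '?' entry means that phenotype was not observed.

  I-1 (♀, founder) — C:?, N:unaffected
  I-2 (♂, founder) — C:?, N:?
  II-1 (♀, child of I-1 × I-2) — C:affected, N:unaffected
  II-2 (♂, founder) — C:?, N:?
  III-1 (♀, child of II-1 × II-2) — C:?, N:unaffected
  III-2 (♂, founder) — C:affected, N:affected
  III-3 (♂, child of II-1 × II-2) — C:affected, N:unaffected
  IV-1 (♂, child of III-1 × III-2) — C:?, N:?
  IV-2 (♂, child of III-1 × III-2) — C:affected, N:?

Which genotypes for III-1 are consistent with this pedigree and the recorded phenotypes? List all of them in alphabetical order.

C/I-1 ? ·: Cc|cc
C/I-2 ? ·: Cc|cc
C/II-1 aff I-1×I-2: cc
C/II-2 ? ·: Cc|cc
C/III-1 ? II-1×II-2: Cc|cc
C/III-2 aff ·: cc
C/III-3 aff II-1×II-2: cc
C/IV-1 ? III-1×III-2: Cc|cc
C/IV-2 aff III-1×III-2: cc
⇒ C over [I-1,I-2,II-1,II-2,III-1,III-2,III-3,IV-1,IV-2]: 16 consistent
N/I-1 un ·: NN|Nn
N/I-2 ? ·: NN|Nn|nn
N/II-1 un I-1×I-2: NN|Nn
N/II-2 ? ·: NN|Nn|nn
N/III-1 un II-1×II-2: NN|Nn
N/III-2 aff ·: nn
N/III-3 un II-1×II-2: NN|Nn
N/IV-1 ? III-1×III-2: Nn|nn
N/IV-2 ? III-1×III-2: Nn|nn
⇒ N over [I-1,I-2,II-1,II-2,III-1,III-2,III-3,IV-1,IV-2]: 180 consistent

III-1 ∈ {Cc NN, Cc Nn, cc NN, cc Nn}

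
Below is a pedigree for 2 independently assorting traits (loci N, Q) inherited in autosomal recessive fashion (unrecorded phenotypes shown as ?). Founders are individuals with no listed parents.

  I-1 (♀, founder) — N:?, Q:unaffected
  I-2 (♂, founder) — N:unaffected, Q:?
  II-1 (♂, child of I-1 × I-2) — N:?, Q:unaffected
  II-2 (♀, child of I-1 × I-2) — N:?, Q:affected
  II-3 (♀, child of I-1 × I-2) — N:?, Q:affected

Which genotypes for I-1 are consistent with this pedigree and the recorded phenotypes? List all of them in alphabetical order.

I-1 ∈ {NN Qq, Nn Qq, nn Qq}

N/I-1 ? ·: NN|Nn|nn
N/I-2 un ·: NN|Nn
N/II-1 ? I-1×I-2: NN|Nn|nn
N/II-2 ? I-1×I-2: NN|Nn|nn
N/II-3 ? I-1×I-2: NN|Nn|nn
⇒ N over [I-1,I-2,II-1,II-2,II-3]: 53 consistent
Q/I-1 un ·: Qq
Q/I-2 ? ·: Qq|qq
Q/II-1 un I-1×I-2: QQ|Qq
Q/II-2 aff I-1×I-2: qq
Q/II-3 aff I-1×I-2: qq
⇒ Q over [I-1,I-2,II-1,II-2,II-3]: 3 consistent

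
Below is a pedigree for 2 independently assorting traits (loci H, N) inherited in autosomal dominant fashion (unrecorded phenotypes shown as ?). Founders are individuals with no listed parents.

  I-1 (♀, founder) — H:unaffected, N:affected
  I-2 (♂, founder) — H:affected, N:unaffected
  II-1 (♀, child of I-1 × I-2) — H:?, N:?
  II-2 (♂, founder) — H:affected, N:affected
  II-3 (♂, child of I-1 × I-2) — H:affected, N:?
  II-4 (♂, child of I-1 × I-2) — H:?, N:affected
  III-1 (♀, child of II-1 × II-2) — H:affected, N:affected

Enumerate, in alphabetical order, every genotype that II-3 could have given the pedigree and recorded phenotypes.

II-3 ∈ {Hh Nn, Hh nn}

H/I-1 un ·: hh
H/I-2 aff ·: Hh|HH
H/II-1 ? I-1×I-2: hh|Hh
H/II-2 aff ·: Hh|HH
H/II-3 aff I-1×I-2: Hh
H/II-4 ? I-1×I-2: hh|Hh
H/III-1 aff II-1×II-2: Hh|HH
⇒ H over [I-1,I-2,II-1,II-2,II-3,II-4,III-1]: 16 consistent
N/I-1 aff ·: Nn|NN
N/I-2 un ·: nn
N/II-1 ? I-1×I-2: nn|Nn
N/II-2 aff ·: Nn|NN
N/II-3 ? I-1×I-2: nn|Nn
N/II-4 aff I-1×I-2: Nn
N/III-1 aff II-1×II-2: Nn|NN
⇒ N over [I-1,I-2,II-1,II-2,II-3,II-4,III-1]: 16 consistent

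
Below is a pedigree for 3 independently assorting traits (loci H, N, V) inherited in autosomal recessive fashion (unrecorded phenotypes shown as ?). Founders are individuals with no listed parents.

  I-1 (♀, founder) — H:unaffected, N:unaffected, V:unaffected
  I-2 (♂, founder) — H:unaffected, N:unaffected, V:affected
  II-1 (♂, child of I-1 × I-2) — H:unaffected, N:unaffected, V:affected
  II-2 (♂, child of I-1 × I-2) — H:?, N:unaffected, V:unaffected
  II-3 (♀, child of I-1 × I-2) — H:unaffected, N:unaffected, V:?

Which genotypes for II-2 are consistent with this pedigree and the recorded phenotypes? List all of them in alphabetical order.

II-2 ∈ {HH NN Vv, HH Nn Vv, Hh NN Vv, Hh Nn Vv, hh NN Vv, hh Nn Vv}

H/I-1 un ·: HH|Hh
H/I-2 un ·: HH|Hh
H/II-1 un I-1×I-2: HH|Hh
H/II-2 ? I-1×I-2: HH|Hh|hh
H/II-3 un I-1×I-2: HH|Hh
⇒ H over [I-1,I-2,II-1,II-2,II-3]: 29 consistent
N/I-1 un ·: NN|Nn
N/I-2 un ·: NN|Nn
N/II-1 un I-1×I-2: NN|Nn
N/II-2 un I-1×I-2: NN|Nn
N/II-3 un I-1×I-2: NN|Nn
⇒ N over [I-1,I-2,II-1,II-2,II-3]: 25 consistent
V/I-1 un ·: Vv
V/I-2 aff ·: vv
V/II-1 aff I-1×I-2: vv
V/II-2 un I-1×I-2: Vv
V/II-3 ? I-1×I-2: Vv|vv
⇒ V over [I-1,I-2,II-1,II-2,II-3]: 2 consistent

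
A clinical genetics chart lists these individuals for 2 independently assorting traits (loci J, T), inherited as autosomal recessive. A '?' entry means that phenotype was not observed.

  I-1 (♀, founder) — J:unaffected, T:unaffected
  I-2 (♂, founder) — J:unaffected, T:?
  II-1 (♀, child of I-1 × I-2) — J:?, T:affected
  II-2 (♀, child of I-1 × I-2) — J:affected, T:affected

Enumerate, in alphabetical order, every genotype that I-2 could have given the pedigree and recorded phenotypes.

J/I-1 un ·: Jj
J/I-2 un ·: Jj
J/II-1 ? I-1×I-2: JJ|Jj|jj
J/II-2 aff I-1×I-2: jj
⇒ J over [I-1,I-2,II-1,II-2]: 3 consistent
T/I-1 un ·: Tt
T/I-2 ? ·: Tt|tt
T/II-1 aff I-1×I-2: tt
T/II-2 aff I-1×I-2: tt
⇒ T over [I-1,I-2,II-1,II-2]: 2 consistent

I-2 ∈ {Jj Tt, Jj tt}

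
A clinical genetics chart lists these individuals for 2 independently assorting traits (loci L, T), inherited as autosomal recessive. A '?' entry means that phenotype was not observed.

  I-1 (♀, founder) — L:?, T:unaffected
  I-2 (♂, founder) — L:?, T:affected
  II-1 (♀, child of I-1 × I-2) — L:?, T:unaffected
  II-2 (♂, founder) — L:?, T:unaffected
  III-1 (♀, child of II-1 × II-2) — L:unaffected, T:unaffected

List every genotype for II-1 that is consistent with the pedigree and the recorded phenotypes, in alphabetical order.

L/I-1 ? ·: LL|Ll|ll
L/I-2 ? ·: LL|Ll|ll
L/II-1 ? I-1×I-2: LL|Ll|ll
L/II-2 ? ·: LL|Ll|ll
L/III-1 un II-1×II-2: LL|Ll
⇒ L over [I-1,I-2,II-1,II-2,III-1]: 59 consistent
T/I-1 un ·: TT|Tt
T/I-2 aff ·: tt
T/II-1 un I-1×I-2: Tt
T/II-2 un ·: TT|Tt
T/III-1 un II-1×II-2: TT|Tt
⇒ T over [I-1,I-2,II-1,II-2,III-1]: 8 consistent

II-1 ∈ {LL Tt, Ll Tt, ll Tt}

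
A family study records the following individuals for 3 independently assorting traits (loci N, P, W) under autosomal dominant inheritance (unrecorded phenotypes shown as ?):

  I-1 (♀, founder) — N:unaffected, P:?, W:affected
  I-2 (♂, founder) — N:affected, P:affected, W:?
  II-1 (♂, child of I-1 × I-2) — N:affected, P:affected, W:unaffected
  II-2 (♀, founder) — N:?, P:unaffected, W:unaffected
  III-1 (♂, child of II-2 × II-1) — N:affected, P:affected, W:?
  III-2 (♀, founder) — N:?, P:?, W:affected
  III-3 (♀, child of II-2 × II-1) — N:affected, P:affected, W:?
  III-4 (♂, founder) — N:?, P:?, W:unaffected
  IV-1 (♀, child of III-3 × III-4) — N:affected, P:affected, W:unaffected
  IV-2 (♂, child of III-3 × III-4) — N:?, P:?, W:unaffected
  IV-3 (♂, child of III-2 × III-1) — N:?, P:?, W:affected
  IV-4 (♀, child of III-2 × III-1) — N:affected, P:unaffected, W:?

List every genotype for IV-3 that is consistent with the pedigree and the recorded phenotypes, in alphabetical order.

IV-3 ∈ {NN PP Ww, NN Pp Ww, NN pp Ww, Nn PP Ww, Nn Pp Ww, Nn pp Ww, nn PP Ww, nn Pp Ww, nn pp Ww}

N/I-1 un ·: nn
N/I-2 aff ·: Nn|NN
N/II-1 aff I-1×I-2: Nn
N/II-2 ? ·: nn|Nn|NN
N/III-1 aff II-2×II-1: Nn|NN
N/III-2 ? ·: nn|Nn|NN
N/III-3 aff II-2×II-1: Nn|NN
N/III-4 ? ·: nn|Nn|NN
N/IV-1 aff III-3×III-4: Nn|NN
N/IV-2 ? III-3×III-4: nn|Nn|NN
N/IV-3 ? III-2×III-1: nn|Nn|NN
N/IV-4 aff III-2×III-1: Nn|NN
⇒ N over [I-1,I-2,II-1,II-2,III-1,III-2,III-3,III-4,IV-1,IV-2,IV-3,IV-4]: 1584 consistent
P/I-1 ? ·: pp|Pp|PP
P/I-2 aff ·: Pp|PP
P/II-1 aff I-1×I-2: Pp|PP
P/II-2 un ·: pp
P/III-1 aff II-2×II-1: Pp
P/III-2 ? ·: pp|Pp
P/III-3 aff II-2×II-1: Pp
P/III-4 ? ·: pp|Pp|PP
P/IV-1 aff III-3×III-4: Pp|PP
P/IV-2 ? III-3×III-4: pp|Pp|PP
P/IV-3 ? III-2×III-1: pp|Pp|PP
P/IV-4 un III-2×III-1: pp
⇒ P over [I-1,I-2,II-1,II-2,III-1,III-2,III-3,III-4,IV-1,IV-2,IV-3,IV-4]: 540 consistent
W/I-1 aff ·: Ww
W/I-2 ? ·: ww|Ww
W/II-1 un I-1×I-2: ww
W/II-2 un ·: ww
W/III-1 ? II-2×II-1: ww
W/III-2 aff ·: Ww|WW
W/III-3 ? II-2×II-1: ww
W/III-4 un ·: ww
W/IV-1 un III-3×III-4: ww
W/IV-2 un III-3×III-4: ww
W/IV-3 aff III-2×III-1: Ww
W/IV-4 ? III-2×III-1: ww|Ww
⇒ W over [I-1,I-2,II-1,II-2,III-1,III-2,III-3,III-4,IV-1,IV-2,IV-3,IV-4]: 6 consistent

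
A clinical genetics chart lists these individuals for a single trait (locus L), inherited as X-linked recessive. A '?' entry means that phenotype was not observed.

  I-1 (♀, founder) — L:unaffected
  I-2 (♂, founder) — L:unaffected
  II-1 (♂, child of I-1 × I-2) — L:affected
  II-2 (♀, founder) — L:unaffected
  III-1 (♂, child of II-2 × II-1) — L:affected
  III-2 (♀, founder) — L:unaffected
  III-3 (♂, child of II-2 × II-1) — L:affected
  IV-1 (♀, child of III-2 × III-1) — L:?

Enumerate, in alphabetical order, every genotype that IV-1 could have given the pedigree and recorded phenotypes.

IV-1 ∈ {X^LX^l, X^lX^l}

L/I-1 un ·: X^LX^l
L/I-2 un ·: X^LY
L/II-1 aff I-1×I-2: X^lY
L/II-2 un ·: X^LX^l
L/III-1 aff II-2×II-1: X^lY
L/III-2 un ·: X^LX^L|X^LX^l
L/III-3 aff II-2×II-1: X^lY
L/IV-1 ? III-2×III-1: X^LX^l|X^lX^l
⇒ L over [I-1,I-2,II-1,II-2,III-1,III-2,III-3,IV-1]: 3 consistent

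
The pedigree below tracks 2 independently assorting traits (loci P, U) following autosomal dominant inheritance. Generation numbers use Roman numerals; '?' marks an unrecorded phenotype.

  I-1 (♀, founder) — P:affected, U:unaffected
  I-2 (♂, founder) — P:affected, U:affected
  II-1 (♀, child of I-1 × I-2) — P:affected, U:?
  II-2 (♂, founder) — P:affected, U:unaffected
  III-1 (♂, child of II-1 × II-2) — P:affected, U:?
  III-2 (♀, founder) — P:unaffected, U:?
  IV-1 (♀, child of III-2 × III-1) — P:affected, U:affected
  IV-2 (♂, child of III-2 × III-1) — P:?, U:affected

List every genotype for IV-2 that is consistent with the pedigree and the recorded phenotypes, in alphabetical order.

IV-2 ∈ {Pp UU, Pp Uu, pp UU, pp Uu}

P/I-1 aff ·: Pp|PP
P/I-2 aff ·: Pp|PP
P/II-1 aff I-1×I-2: Pp|PP
P/II-2 aff ·: Pp|PP
P/III-1 aff II-1×II-2: Pp|PP
P/III-2 un ·: pp
P/IV-1 aff III-2×III-1: Pp
P/IV-2 ? III-2×III-1: pp|Pp
⇒ P over [I-1,I-2,II-1,II-2,III-1,III-2,IV-1,IV-2]: 34 consistent
U/I-1 un ·: uu
U/I-2 aff ·: Uu|UU
U/II-1 ? I-1×I-2: uu|Uu
U/II-2 un ·: uu
U/III-1 ? II-1×II-2: uu|Uu
U/III-2 ? ·: uu|Uu|UU
U/IV-1 aff III-2×III-1: Uu|UU
U/IV-2 aff III-2×III-1: Uu|UU
⇒ U over [I-1,I-2,II-1,II-2,III-1,III-2,IV-1,IV-2]: 24 consistent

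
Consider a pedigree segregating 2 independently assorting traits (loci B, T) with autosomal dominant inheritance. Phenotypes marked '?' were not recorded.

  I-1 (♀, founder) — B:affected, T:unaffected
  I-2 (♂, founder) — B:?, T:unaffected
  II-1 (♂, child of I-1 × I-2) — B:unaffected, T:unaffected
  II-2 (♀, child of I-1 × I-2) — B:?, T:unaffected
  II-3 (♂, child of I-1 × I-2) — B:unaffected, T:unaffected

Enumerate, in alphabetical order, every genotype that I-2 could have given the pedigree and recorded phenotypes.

I-2 ∈ {Bb tt, bb tt}

B/I-1 aff ·: Bb
B/I-2 ? ·: bb|Bb
B/II-1 un I-1×I-2: bb
B/II-2 ? I-1×I-2: bb|Bb|BB
B/II-3 un I-1×I-2: bb
⇒ B over [I-1,I-2,II-1,II-2,II-3]: 5 consistent
T/I-1 un ·: tt
T/I-2 un ·: tt
T/II-1 un I-1×I-2: tt
T/II-2 un I-1×I-2: tt
T/II-3 un I-1×I-2: tt
⇒ T over [I-1,I-2,II-1,II-2,II-3]: 1 consistent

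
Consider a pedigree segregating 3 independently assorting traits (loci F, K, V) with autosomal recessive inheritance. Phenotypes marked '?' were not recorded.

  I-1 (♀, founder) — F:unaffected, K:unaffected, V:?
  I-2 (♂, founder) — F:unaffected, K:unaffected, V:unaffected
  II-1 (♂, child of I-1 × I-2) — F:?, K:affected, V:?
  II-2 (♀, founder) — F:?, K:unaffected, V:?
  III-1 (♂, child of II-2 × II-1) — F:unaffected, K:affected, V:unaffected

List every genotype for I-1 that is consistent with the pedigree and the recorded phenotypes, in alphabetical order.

I-1 ∈ {FF Kk VV, FF Kk Vv, FF Kk vv, Ff Kk VV, Ff Kk Vv, Ff Kk vv}

F/I-1 un ·: FF|Ff
F/I-2 un ·: FF|Ff
F/II-1 ? I-1×I-2: FF|Ff|ff
F/II-2 ? ·: FF|Ff|ff
F/III-1 un II-2×II-1: FF|Ff
⇒ F over [I-1,I-2,II-1,II-2,III-1]: 33 consistent
K/I-1 un ·: Kk
K/I-2 un ·: Kk
K/II-1 aff I-1×I-2: kk
K/II-2 un ·: Kk
K/III-1 aff II-2×II-1: kk
⇒ K over [I-1,I-2,II-1,II-2,III-1]: 1 consistent
V/I-1 ? ·: VV|Vv|vv
V/I-2 un ·: VV|Vv
V/II-1 ? I-1×I-2: VV|Vv|vv
V/II-2 ? ·: VV|Vv|vv
V/III-1 un II-2×II-1: VV|Vv
⇒ V over [I-1,I-2,II-1,II-2,III-1]: 45 consistent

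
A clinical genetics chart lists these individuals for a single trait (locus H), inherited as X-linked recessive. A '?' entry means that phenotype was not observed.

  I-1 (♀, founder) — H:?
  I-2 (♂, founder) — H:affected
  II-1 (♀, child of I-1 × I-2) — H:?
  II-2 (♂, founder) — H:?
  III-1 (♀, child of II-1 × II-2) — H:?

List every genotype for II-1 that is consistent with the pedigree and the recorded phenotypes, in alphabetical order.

H/I-1 ? ·: X^HX^H|X^HX^h|X^hX^h
H/I-2 aff ·: X^hY
H/II-1 ? I-1×I-2: X^HX^h|X^hX^h
H/II-2 ? ·: X^HY|X^hY
H/III-1 ? II-1×II-2: X^HX^H|X^HX^h|X^hX^h
⇒ H over [I-1,I-2,II-1,II-2,III-1]: 12 consistent

II-1 ∈ {X^HX^h, X^hX^h}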